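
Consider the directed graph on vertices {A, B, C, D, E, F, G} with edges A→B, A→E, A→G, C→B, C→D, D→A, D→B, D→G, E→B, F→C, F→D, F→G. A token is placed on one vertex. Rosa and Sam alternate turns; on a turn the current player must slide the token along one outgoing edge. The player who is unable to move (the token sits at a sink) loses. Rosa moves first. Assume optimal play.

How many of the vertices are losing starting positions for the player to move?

Compute win/loss labels from the base case upward. A position with no move is L. Any other position is W if it can reach an L in one move, else L.
Every edge goes from a vertex to one that appears earlier in the order G, B, E, A, D, C, F, so processing vertices in that order labels each vertex after all of its successors.
G: no outgoing edge → L
B: no outgoing edge → L
E: reaches L-position B → W
A: reaches L-position B → W
D: reaches L-position B → W
C: reaches L-position B → W
F: reaches L-position G → W
The L vertices are B, G; that is 2 in all.

2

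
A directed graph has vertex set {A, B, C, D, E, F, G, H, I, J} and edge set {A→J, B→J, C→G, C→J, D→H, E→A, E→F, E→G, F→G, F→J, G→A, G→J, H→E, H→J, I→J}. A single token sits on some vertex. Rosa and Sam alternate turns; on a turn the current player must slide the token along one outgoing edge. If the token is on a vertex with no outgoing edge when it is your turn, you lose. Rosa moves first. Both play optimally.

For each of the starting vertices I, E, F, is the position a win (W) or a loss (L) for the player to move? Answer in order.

Classify positions by backward induction: terminal positions (no move available) are L. From any other position, the mover wins iff some move reaches an L.
Every edge goes from a vertex to one that appears earlier in the order J, I, A, G, C, F, E, H, D, B, so processing vertices in that order labels each vertex after all of its successors.
J: no outgoing edge → L
I: W (go to J, an L position)
A: W (go to J, an L position)
G: W (go to J, an L position)
C: W (go to J, an L position)
F: W (go to J, an L position)
E: L (options F(W), G(W), A(W) are all W)
H: W (go to E, an L position)
D: L (sole option H(W) is W)
B: W (go to J, an L position)

I: W, E: L, F: W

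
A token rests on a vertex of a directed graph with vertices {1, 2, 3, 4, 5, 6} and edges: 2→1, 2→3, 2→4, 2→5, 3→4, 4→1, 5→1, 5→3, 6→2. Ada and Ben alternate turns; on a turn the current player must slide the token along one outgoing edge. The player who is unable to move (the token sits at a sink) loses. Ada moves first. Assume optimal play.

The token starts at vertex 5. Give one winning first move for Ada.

Move to 3.

Classify positions by backward induction: terminal positions (no move available) are L. From any other position, the mover wins iff some move reaches an L.
Every edge goes from a vertex to one that appears earlier in the order 1, 4, 3, 5, 2, 6, so processing vertices in that order labels each vertex after all of its successors.
1: no outgoing edge → L
4: reaches L-position 1 → W
3: only reaches 4(W), which is W → L
5: reaches L-position 3 → W
2: reaches L-position 3 → W
6: only reaches 2(W), which is W → L
From 5, the L positions reachable in one move are: 3, 1. Any move reaching one of these is winning.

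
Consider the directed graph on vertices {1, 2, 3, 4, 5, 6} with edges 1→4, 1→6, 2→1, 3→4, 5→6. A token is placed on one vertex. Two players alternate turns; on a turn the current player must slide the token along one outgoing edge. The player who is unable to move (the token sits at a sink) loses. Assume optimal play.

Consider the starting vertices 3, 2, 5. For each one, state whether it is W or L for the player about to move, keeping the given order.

3: W, 2: L, 5: W

Compute win/loss labels from the base case upward. A position with no move is L. Any other position is W if it can reach an L in one move, else L.
Every edge goes from a vertex to one that appears earlier in the order 6, 4, 1, 3, 2, 5, so processing vertices in that order labels each vertex after all of its successors.
6: no outgoing edge → L
4: no outgoing edge → L
1: →4(L), so W
3: →4(L), so W
2: →1(W) only, which is W, so L
5: →6(L), so W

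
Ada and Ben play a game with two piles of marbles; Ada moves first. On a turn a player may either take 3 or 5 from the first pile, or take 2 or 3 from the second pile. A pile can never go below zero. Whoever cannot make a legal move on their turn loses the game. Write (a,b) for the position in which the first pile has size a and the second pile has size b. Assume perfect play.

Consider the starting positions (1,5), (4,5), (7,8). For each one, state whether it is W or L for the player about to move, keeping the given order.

Compute win/loss labels from the base case upward. A position with no move is L. Any other position is W if it can reach an L in one move, else L.
No move ever increases a pile, so every position that can arise here has a ≤ 7 and b ≤ 8; it is enough to label the cells with 0 ≤ a ≤ 7 and 0 ≤ b ≤ 8.
Every move lowers a or b (never raises either), so fill the grid row by row in increasing a, and left to right within a row: each cell's successors are then already labelled.
      b=0  b=1  b=2  b=3  b=4  b=5  b=6  b=7  b=8
a=0:    L    L    W    W    W    L    L    W    W
a=1:    L    L    W    W    W    L    L    W    W
a=2:    L    L    W    W    W    L    L    W    W
a=3:    W    W    L    L    W    W    W    L    L
a=4:    W    W    L    L    W    W    W    L    L
a=5:    W    W    L    L    W    W    W    L    L
a=6:    W    W    W    W    L    W    W    W    W
a=7:    W    W    W    W    L    W    W    W    W
Cells with no legal move (terminal, hence L): (0,0), (0,1), (1,0), (1,1), (2,0), (2,1).
The remaining L cells, each justified by listing all of its moves:
(0,5): only reaches (0,3)(W), (0,2)(W), all W → L
(0,6): only reaches (0,4)(W), (0,3)(W), all W → L
(1,5): only reaches (1,3)(W), (1,2)(W), all W → L
(1,6): only reaches (1,4)(W), (1,3)(W), all W → L
(2,5): only reaches (2,3)(W), (2,2)(W), all W → L
(2,6): only reaches (2,4)(W), (2,3)(W), all W → L
(3,2): only reaches (0,2)(W), (3,0)(W), all W → L
(3,3): only reaches (0,3)(W), (3,1)(W), (3,0)(W), all W → L
(3,7): only reaches (0,7)(W), (3,5)(W), (3,4)(W), all W → L
(3,8): only reaches (0,8)(W), (3,6)(W), (3,5)(W), all W → L
(4,2): only reaches (1,2)(W), (4,0)(W), all W → L
(4,3): only reaches (1,3)(W), (4,1)(W), (4,0)(W), all W → L
(4,7): only reaches (1,7)(W), (4,5)(W), (4,4)(W), all W → L
(4,8): only reaches (1,8)(W), (4,6)(W), (4,5)(W), all W → L
(5,2): only reaches (2,2)(W), (0,2)(W), (5,0)(W), all W → L
(5,3): only reaches (2,3)(W), (0,3)(W), (5,1)(W), (5,0)(W), all W → L
(5,7): only reaches (2,7)(W), (0,7)(W), (5,5)(W), (5,4)(W), all W → L
(5,8): only reaches (2,8)(W), (0,8)(W), (5,6)(W), (5,5)(W), all W → L
(6,4): only reaches (3,4)(W), (1,4)(W), (6,2)(W), (6,1)(W), all W → L
(7,4): only reaches (4,4)(W), (2,4)(W), (7,2)(W), (7,1)(W), all W → L
Every other cell has at least one move into one of the L cells above, so it is W.
(1,5): one of the L cells justified above, so L
(4,5): the move to (1,5) reaches an L cell, so W
(7,8): the move to (4,8) reaches an L cell, so W

(1,5): L, (4,5): W, (7,8): W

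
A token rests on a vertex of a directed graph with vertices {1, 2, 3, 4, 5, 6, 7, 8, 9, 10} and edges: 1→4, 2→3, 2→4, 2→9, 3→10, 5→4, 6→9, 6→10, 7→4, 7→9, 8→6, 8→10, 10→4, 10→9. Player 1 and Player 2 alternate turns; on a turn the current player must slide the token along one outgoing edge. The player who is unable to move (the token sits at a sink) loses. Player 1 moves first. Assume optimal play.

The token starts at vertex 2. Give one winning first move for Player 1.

Classify positions by backward induction: terminal positions (no move available) are L. From any other position, the mover wins iff some move reaches an L.
Every edge goes from a vertex to one that appears earlier in the order 4, 9, 7, 10, 1, 5, 3, 2, 6, 8, so processing vertices in that order labels each vertex after all of its successors.
4: no outgoing edge → L
9: no outgoing edge → L
7: reaches L-position 9 → W
10: reaches L-position 9 → W
1: reaches L-position 4 → W
5: reaches L-position 4 → W
3: only reaches 10(W), which is W → L
2: reaches L-position 3 → W
6: reaches L-position 9 → W
8: only reaches 6(W), 10(W), all W → L
From 2, the L positions reachable in one move are: 3, 9, 4. Any move reaching one of these is winning.

Move to 3.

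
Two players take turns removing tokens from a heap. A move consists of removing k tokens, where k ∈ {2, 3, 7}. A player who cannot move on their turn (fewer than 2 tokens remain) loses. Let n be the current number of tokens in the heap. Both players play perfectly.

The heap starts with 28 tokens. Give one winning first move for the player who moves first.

Remove 2, leaving 26.

Work bottom-up. With no move the player to move loses. Otherwise the position is W if at least one move leads to an L position for the opponent, and L if every move leads to a W.
n=0: no move → L
n=1: no move → L
n=2: →0(L), so W
n=3: →1(L), so W
n=4: →1(L), so W
n=5: →3(W), 2(W) — all W, so L
n=6: →4(W), 3(W) — all W, so L
n=7: →5(L), so W
n=8: →6(L), so W
n=9: →6(L), so W
n=10: →8(W), 7(W), 3(W) — all W, so L
n=11: →9(W), 8(W), 4(W) — all W, so L
n=12: →10(L), so W
n=13: →11(L), so W
n=14: →11(L), so W
n=15: →13(W), 12(W), 8(W) — all W, so L
n=16: →14(W), 13(W), 9(W) — all W, so L
n=17: →15(L), so W
n=18: →16(L), so W
n=19: →16(L), so W
n=20: →18(W), 17(W), 13(W) — all W, so L
n=21: →19(W), 18(W), 14(W) — all W, so L
n=22: →20(L), so W
n=23: →21(L), so W
n=24: →21(L), so W
n=25: →23(W), 22(W), 18(W) — all W, so L
n=26: →24(W), 23(W), 19(W) — all W, so L
n=27: →25(L), so W
n=28: →26(L), so W
From 28, the L positions reachable in one move are: 26, 25, 21. Any move reaching one of these is winning.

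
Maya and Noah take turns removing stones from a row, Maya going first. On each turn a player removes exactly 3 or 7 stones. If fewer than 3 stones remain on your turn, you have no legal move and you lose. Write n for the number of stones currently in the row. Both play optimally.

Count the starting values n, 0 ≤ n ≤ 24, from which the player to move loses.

11

Positions with no move are L. A position that does have a move is losing for the player to move precisely when every available move leads to a winning position for the opponent. Fill in the labels:
n=0: no move → L
n=1: no move → L
n=2: no move → L
n=3: →0(L), so W
n=4: →1(L), so W
n=5: →2(L), so W
n=6: →3(W) only, which is W, so L
n=7: →0(L), so W
n=8: →1(L), so W
n=9: →6(L), so W
n=10: →7(W), 3(W) — all W, so L
n=11: →8(W), 4(W) — all W, so L
n=12: →9(W), 5(W) — all W, so L
n=13: →10(L), so W
n=14: →11(L), so W
n=15: →12(L), so W
n=16: →13(W), 9(W) — all W, so L
n=17: →10(L), so W
n=18: →11(L), so W
n=19: →16(L), so W
n=20: →17(W), 13(W) — all W, so L
n=21: →18(W), 14(W) — all W, so L
n=22: →19(W), 15(W) — all W, so L
n=23: →20(L), so W
n=24: →21(L), so W
L entries with 0 ≤ n ≤ 24: n = 0, 1, 2, 6, 10, 11, 12, 16, 20, 21, 22; that makes 11.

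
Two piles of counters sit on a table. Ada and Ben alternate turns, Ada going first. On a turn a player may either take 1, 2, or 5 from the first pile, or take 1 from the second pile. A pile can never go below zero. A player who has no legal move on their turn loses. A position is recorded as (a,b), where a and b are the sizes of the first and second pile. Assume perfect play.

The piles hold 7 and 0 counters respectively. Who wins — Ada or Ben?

Ada wins.

Use the standard recursion: the mover loses at a terminal position; elsewhere, the mover wins exactly when some move hands the opponent an L position.
No move ever increases a pile, so every position that can arise here has a ≤ 7 and b ≤ 0; it is enough to label the cells with 0 ≤ a ≤ 7 and 0 ≤ b ≤ 0.
Every move lowers a or b (never raises either), so fill the grid row by row in increasing a, and left to right within a row: each cell's successors are then already labelled.
      b=0
a=0:    L
a=1:    W
a=2:    W
a=3:    L
a=4:    W
a=5:    W
a=6:    L
a=7:    W
Cells with no legal move (terminal, hence L): (0,0).
The remaining L cells, each justified by listing all of its moves:
(3,0): →(2,0)(W), (1,0)(W) — all W, so L
(6,0): →(5,0)(W), (4,0)(W), (1,0)(W) — all W, so L
Every other cell has at least one move into one of the L cells above, so it is W.
The starting position (7,0) is W: Ada should move to (6,0), handing over an L position.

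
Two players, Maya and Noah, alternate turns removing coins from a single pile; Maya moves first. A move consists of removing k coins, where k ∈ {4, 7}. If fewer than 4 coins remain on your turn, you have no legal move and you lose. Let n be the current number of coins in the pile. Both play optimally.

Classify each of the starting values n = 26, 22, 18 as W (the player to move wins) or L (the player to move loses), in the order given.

Work bottom-up. With no move the player to move loses. Otherwise the position is W if at least one move leads to an L position for the opponent, and L if every move leads to a W.
n=0: no move → L
n=1: no move → L
n=2: no move → L
n=3: no move → L
n=4: W (go to 0, an L position)
n=5: W (go to 1, an L position)
n=6: W (go to 2, an L position)
n=7: W (go to 3, an L position)
n=8: W (go to 1, an L position)
n=9: W (go to 2, an L position)
n=10: W (go to 3, an L position)
n=11: L (options 7(W), 4(W) are all W)
n=12: L (options 8(W), 5(W) are all W)
n=13: L (options 9(W), 6(W) are all W)
n=14: L (options 10(W), 7(W) are all W)
n=15: W (go to 11, an L position)
n=16: W (go to 12, an L position)
n=17: W (go to 13, an L position)
n=18: W (go to 14, an L position)
n=19: W (go to 12, an L position)
n=20: W (go to 13, an L position)
n=21: W (go to 14, an L position)
n=22: L (options 18(W), 15(W) are all W)
n=23: L (options 19(W), 16(W) are all W)
n=24: L (options 20(W), 17(W) are all W)
n=25: L (options 21(W), 18(W) are all W)
n=26: W (go to 22, an L position)

26: W, 22: L, 18: W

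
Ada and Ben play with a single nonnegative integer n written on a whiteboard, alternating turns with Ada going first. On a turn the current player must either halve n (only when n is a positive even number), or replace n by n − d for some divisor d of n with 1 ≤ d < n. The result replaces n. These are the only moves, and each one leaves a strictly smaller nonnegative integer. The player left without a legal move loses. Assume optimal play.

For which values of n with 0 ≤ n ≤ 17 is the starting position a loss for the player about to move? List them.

0, 1, 3, 5, 7, 9, 11, 13, 15, 17

Label each position W (a win for the player to move) or L (a loss). A position with no legal move is L; any other position is W exactly when some move reaches an L, and L when every move reaches a W.
n=0: no move → L
n=1: no move → L
n=2: can move to 1, which is L ⇒ W
n=3: the only move is to 2(W), a W ⇒ L
n=4: can move to 3, which is L ⇒ W
n=5: the only move is to 4(W), a W ⇒ L
n=6: can move to 3, which is L ⇒ W
n=7: the only move is to 6(W), a W ⇒ L
n=8: can move to 7, which is L ⇒ W
n=9: moves to 6(W), 8(W); every one is W ⇒ L
n=10: can move to 5, which is L ⇒ W
n=11: the only move is to 10(W), a W ⇒ L
n=12: can move to 9, which is L ⇒ W
n=13: the only move is to 12(W), a W ⇒ L
n=14: can move to 7, which is L ⇒ W
n=15: moves to 10(W), 12(W), 14(W); every one is W ⇒ L
n=16: can move to 15, which is L ⇒ W
n=17: the only move is to 16(W), a W ⇒ L
Reading off the rows marked L gives the requested list; there are 10 such values of n.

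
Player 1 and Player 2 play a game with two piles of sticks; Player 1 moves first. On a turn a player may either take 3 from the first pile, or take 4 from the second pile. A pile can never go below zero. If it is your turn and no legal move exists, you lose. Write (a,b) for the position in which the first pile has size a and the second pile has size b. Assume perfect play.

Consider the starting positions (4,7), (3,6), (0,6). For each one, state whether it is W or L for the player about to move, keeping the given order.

Use the standard recursion: the mover loses at a terminal position; elsewhere, the mover wins exactly when some move hands the opponent an L position.
No move ever increases a pile, so every position that can arise here has a ≤ 4 and b ≤ 7; it is enough to label the cells with 0 ≤ a ≤ 4 and 0 ≤ b ≤ 7.
Every move lowers a or b (never raises either), so fill the grid row by row in increasing a, and left to right within a row: each cell's successors are then already labelled.
      b=0  b=1  b=2  b=3  b=4  b=5  b=6  b=7
a=0:    L    L    L    L    W    W    W    W
a=1:    L    L    L    L    W    W    W    W
a=2:    L    L    L    L    W    W    W    W
a=3:    W    W    W    W    L    L    L    L
a=4:    W    W    W    W    L    L    L    L
Cells with no legal move (terminal, hence L): (0,0), (0,1), (0,2), (0,3), (1,0), (1,1), (1,2), (1,3), (2,0), (2,1), (2,2), (2,3).
The remaining L cells, each justified by listing all of its moves:
(3,4): L (options (0,4)(W), (3,0)(W) are all W)
(3,5): L (options (0,5)(W), (3,1)(W) are all W)
(3,6): L (options (0,6)(W), (3,2)(W) are all W)
(3,7): L (options (0,7)(W), (3,3)(W) are all W)
(4,4): L (options (1,4)(W), (4,0)(W) are all W)
(4,5): L (options (1,5)(W), (4,1)(W) are all W)
(4,6): L (options (1,6)(W), (4,2)(W) are all W)
(4,7): L (options (1,7)(W), (4,3)(W) are all W)
Every other cell has at least one move into one of the L cells above, so it is W.
(4,7): one of the L cells justified above, so L
(3,6): one of the L cells justified above, so L
(0,6): the move to (0,2) reaches an L cell, so W

(4,7): L, (3,6): L, (0,6): W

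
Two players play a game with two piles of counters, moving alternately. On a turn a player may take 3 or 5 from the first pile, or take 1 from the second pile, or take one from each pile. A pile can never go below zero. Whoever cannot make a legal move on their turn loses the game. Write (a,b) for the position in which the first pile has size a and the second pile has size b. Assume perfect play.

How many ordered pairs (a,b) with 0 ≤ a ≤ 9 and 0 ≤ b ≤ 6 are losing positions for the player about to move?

29

Label each position W (a win for the player to move) or L (a loss). A position with no legal move is L; any other position is W exactly when some move reaches an L, and L when every move reaches a W.
Every move lowers a or b (never raises either), so fill the grid row by row in increasing a, and left to right within a row: each cell's successors are then already labelled.
      b=0  b=1  b=2  b=3  b=4  b=5  b=6
a=0:    L    W    L    W    L    W    L
a=1:    L    W    L    W    L    W    L
a=2:    L    W    L    W    L    W    L
a=3:    W    W    W    W    W    W    W
a=4:    W    L    W    L    W    L    W
a=5:    W    L    W    L    W    L    W
a=6:    W    L    W    L    W    L    W
a=7:    W    W    W    W    W    W    W
a=8:    L    W    L    W    L    W    L
a=9:    L    W    L    W    L    W    L
Cells with no legal move (terminal, hence L): (0,0), (1,0), (2,0).
The remaining L cells, each justified by listing all of its moves:
(0,2): L (sole option (0,1)(W) is W)
(0,4): L (sole option (0,3)(W) is W)
(0,6): L (sole option (0,5)(W) is W)
(1,2): L (options (1,1)(W), (0,1)(W) are all W)
(1,4): L (options (1,3)(W), (0,3)(W) are all W)
(1,6): L (options (1,5)(W), (0,5)(W) are all W)
(2,2): L (options (2,1)(W), (1,1)(W) are all W)
(2,4): L (options (2,3)(W), (1,3)(W) are all W)
(2,6): L (options (2,5)(W), (1,5)(W) are all W)
(4,1): L (options (1,1)(W), (4,0)(W), (3,0)(W) are all W)
(4,3): L (options (1,3)(W), (4,2)(W), (3,2)(W) are all W)
(4,5): L (options (1,5)(W), (4,4)(W), (3,4)(W) are all W)
(5,1): L (options (2,1)(W), (0,1)(W), (5,0)(W), (4,0)(W) are all W)
(5,3): L (options (2,3)(W), (0,3)(W), (5,2)(W), (4,2)(W) are all W)
(5,5): L (options (2,5)(W), (0,5)(W), (5,4)(W), (4,4)(W) are all W)
(6,1): L (options (3,1)(W), (1,1)(W), (6,0)(W), (5,0)(W) are all W)
(6,3): L (options (3,3)(W), (1,3)(W), (6,2)(W), (5,2)(W) are all W)
(6,5): L (options (3,5)(W), (1,5)(W), (6,4)(W), (5,4)(W) are all W)
(8,0): L (options (5,0)(W), (3,0)(W) are all W)
(8,2): L (options (5,2)(W), (3,2)(W), (8,1)(W), (7,1)(W) are all W)
(8,4): L (options (5,4)(W), (3,4)(W), (8,3)(W), (7,3)(W) are all W)
(8,6): L (options (5,6)(W), (3,6)(W), (8,5)(W), (7,5)(W) are all W)
(9,0): L (options (6,0)(W), (4,0)(W) are all W)
(9,2): L (options (6,2)(W), (4,2)(W), (9,1)(W), (8,1)(W) are all W)
(9,4): L (options (6,4)(W), (4,4)(W), (9,3)(W), (8,3)(W) are all W)
(9,6): L (options (6,6)(W), (4,6)(W), (9,5)(W), (8,5)(W) are all W)
Every other cell has at least one move into one of the L cells above, so it is W.
L cells per row: a=0: 4, a=1: 4, a=2: 4, a=3: 0, a=4: 3, a=5: 3, a=6: 3, a=7: 0, a=8: 4, a=9: 4; total 29.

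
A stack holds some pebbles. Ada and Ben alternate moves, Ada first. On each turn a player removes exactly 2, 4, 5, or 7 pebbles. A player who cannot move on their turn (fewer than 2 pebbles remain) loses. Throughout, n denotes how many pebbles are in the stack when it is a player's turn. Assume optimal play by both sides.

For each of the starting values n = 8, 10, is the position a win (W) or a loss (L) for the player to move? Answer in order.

8: W, 10: L

Compute win/loss labels from the base case upward. A position with no move is L. Any other position is W if it can reach an L in one move, else L.
n=0: no move → L
n=1: no move → L
n=2: reaches L-position 0 → W
n=3: reaches L-position 1 → W
n=4: reaches L-position 0 → W
n=5: reaches L-position 1 → W
n=6: reaches L-position 1 → W
n=7: reaches L-position 0 → W
n=8: reaches L-position 1 → W
n=9: only reaches 7(W), 5(W), 4(W), 2(W), all W → L
n=10: only reaches 8(W), 6(W), 5(W), 3(W), all W → L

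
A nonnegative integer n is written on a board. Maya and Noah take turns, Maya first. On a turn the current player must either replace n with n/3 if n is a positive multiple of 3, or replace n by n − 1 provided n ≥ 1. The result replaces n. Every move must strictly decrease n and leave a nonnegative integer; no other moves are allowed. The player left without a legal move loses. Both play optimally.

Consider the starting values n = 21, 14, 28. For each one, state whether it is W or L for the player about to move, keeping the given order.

Positions with no move are L. A position that does have a move is losing for the player to move precisely when every available move leads to a winning position for the opponent. Fill in the labels:
n=0: no move → L
n=1: reaches L-position 0 → W
n=2: only reaches 1(W), which is W → L
n=3: reaches L-position 2 → W
n=4: only reaches 3(W), which is W → L
n=5: reaches L-position 4 → W
n=6: reaches L-position 2 → W
n=7: only reaches 6(W), which is W → L
n=8: reaches L-position 7 → W
n=9: only reaches 3(W), 8(W), all W → L
n=10: reaches L-position 9 → W
n=11: only reaches 10(W), which is W → L
n=12: reaches L-position 4 → W
n=13: only reaches 12(W), which is W → L
n=14: reaches L-position 13 → W
n=15: only reaches 5(W), 14(W), all W → L
n=16: reaches L-position 15 → W
n=17: only reaches 16(W), which is W → L
n=18: reaches L-position 17 → W
n=19: only reaches 18(W), which is W → L
n=20: reaches L-position 19 → W
n=21: reaches L-position 7 → W
n=22: only reaches 21(W), which is W → L
n=23: reaches L-position 22 → W
n=24: only reaches 8(W), 23(W), all W → L
n=25: reaches L-position 24 → W
n=26: only reaches 25(W), which is W → L
n=27: reaches L-position 9 → W
n=28: only reaches 27(W), which is W → L

21: W, 14: W, 28: L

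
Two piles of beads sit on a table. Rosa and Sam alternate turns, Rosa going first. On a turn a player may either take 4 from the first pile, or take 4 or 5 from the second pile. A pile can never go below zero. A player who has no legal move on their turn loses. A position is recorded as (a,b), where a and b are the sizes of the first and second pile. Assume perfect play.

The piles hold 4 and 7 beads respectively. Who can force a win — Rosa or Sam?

Sam wins.

Compute win/loss labels from the base case upward. A position with no move is L. Any other position is W if it can reach an L in one move, else L.
No move ever increases a pile, so every position that can arise here has a ≤ 4 and b ≤ 7; it is enough to label the cells with 0 ≤ a ≤ 4 and 0 ≤ b ≤ 7.
Every move lowers a or b (never raises either), so fill the grid row by row in increasing a, and left to right within a row: each cell's successors are then already labelled.
      b=0  b=1  b=2  b=3  b=4  b=5  b=6  b=7
a=0:    L    L    L    L    W    W    W    W
a=1:    L    L    L    L    W    W    W    W
a=2:    L    L    L    L    W    W    W    W
a=3:    L    L    L    L    W    W    W    W
a=4:    W    W    W    W    L    L    L    L
Cells with no legal move (terminal, hence L): (0,0), (0,1), (0,2), (0,3), (1,0), (1,1), (1,2), (1,3), (2,0), (2,1), (2,2), (2,3), (3,0), (3,1), (3,2), (3,3).
The remaining L cells, each justified by listing all of its moves:
(4,4): moves to (0,4)(W), (4,0)(W); every one is W ⇒ L
(4,5): moves to (0,5)(W), (4,1)(W), (4,0)(W); every one is W ⇒ L
(4,6): moves to (0,6)(W), (4,2)(W), (4,1)(W); every one is W ⇒ L
(4,7): moves to (0,7)(W), (4,3)(W), (4,2)(W); every one is W ⇒ L
Every other cell has at least one move into one of the L cells above, so it is W.
The starting position (4,7) is L: whatever Rosa does, the opponent receives a W position.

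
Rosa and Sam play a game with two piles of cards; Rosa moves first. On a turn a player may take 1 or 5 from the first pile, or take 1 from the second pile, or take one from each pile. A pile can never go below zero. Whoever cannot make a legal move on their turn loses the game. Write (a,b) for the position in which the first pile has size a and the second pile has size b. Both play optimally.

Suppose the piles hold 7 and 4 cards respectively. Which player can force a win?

Build the W/L table. Terminal = L. A non-terminal position is W if it has a move to some L; otherwise it is L.
No move ever increases a pile, so every position that can arise here has a ≤ 7 and b ≤ 4; it is enough to label the cells with 0 ≤ a ≤ 7 and 0 ≤ b ≤ 4.
Every move lowers a or b (never raises either), so fill the grid row by row in increasing a, and left to right within a row: each cell's successors are then already labelled.
      b=0  b=1  b=2  b=3  b=4
a=0:    L    W    L    W    L
a=1:    W    W    W    W    W
a=2:    L    W    L    W    L
a=3:    W    W    W    W    W
a=4:    L    W    L    W    L
a=5:    W    W    W    W    W
a=6:    L    W    L    W    L
a=7:    W    W    W    W    W
Cells with no legal move (terminal, hence L): (0,0).
The remaining L cells, each justified by listing all of its moves:
(0,2): the only move is to (0,1)(W), a W ⇒ L
(0,4): the only move is to (0,3)(W), a W ⇒ L
(2,0): the only move is to (1,0)(W), a W ⇒ L
(2,2): moves to (1,2)(W), (2,1)(W), (1,1)(W); every one is W ⇒ L
(2,4): moves to (1,4)(W), (2,3)(W), (1,3)(W); every one is W ⇒ L
(4,0): the only move is to (3,0)(W), a W ⇒ L
(4,2): moves to (3,2)(W), (4,1)(W), (3,1)(W); every one is W ⇒ L
(4,4): moves to (3,4)(W), (4,3)(W), (3,3)(W); every one is W ⇒ L
(6,0): moves to (5,0)(W), (1,0)(W); every one is W ⇒ L
(6,2): moves to (5,2)(W), (1,2)(W), (6,1)(W), (5,1)(W); every one is W ⇒ L
(6,4): moves to (5,4)(W), (1,4)(W), (6,3)(W), (5,3)(W); every one is W ⇒ L
Every other cell has at least one move into one of the L cells above, so it is W.
From (7,4) Rosa can move to (6,4), reaching an L position.

Rosa wins.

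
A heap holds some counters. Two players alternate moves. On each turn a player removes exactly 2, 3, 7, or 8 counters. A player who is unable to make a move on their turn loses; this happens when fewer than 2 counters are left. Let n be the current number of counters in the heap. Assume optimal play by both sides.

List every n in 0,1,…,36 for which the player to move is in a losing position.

0, 1, 5, 6, 10, 11, 15, 16, 20, 21, 25, 26, 30, 31, 35, 36

Label each position W (a win for the player to move) or L (a loss). A position with no legal move is L; any other position is W exactly when some move reaches an L, and L when every move reaches a W.
n=0: no move → L
n=1: no move → L
n=2: reaches L-position 0 → W
n=3: reaches L-position 1 → W
n=4: reaches L-position 1 → W
n=5: only reaches 3(W), 2(W), all W → L
n=6: only reaches 4(W), 3(W), all W → L
n=7: reaches L-position 5 → W
n=8: reaches L-position 6 → W
n=9: reaches L-position 6 → W
n=10: only reaches 8(W), 7(W), 3(W), 2(W), all W → L
n=11: only reaches 9(W), 8(W), 4(W), 3(W), all W → L
n=12: reaches L-position 10 → W
n=13: reaches L-position 11 → W
n=14: reaches L-position 11 → W
n=15: only reaches 13(W), 12(W), 8(W), 7(W), all W → L
n=16: only reaches 14(W), 13(W), 9(W), 8(W), all W → L
n=17: reaches L-position 15 → W
n=18: reaches L-position 16 → W
n=19: reaches L-position 16 → W
n=20: only reaches 18(W), 17(W), 13(W), 12(W), all W → L
n=21: only reaches 19(W), 18(W), 14(W), 13(W), all W → L
n=22: reaches L-position 20 → W
n=23: reaches L-position 21 → W
n=24: reaches L-position 21 → W
n=25: only reaches 23(W), 22(W), 18(W), 17(W), all W → L
n=26: only reaches 24(W), 23(W), 19(W), 18(W), all W → L
n=27: reaches L-position 25 → W
n=28: reaches L-position 26 → W
n=29: reaches L-position 26 → W
n=30: only reaches 28(W), 27(W), 23(W), 22(W), all W → L
n=31: only reaches 29(W), 28(W), 24(W), 23(W), all W → L
n=32: reaches L-position 30 → W
n=33: reaches L-position 31 → W
n=34: reaches L-position 31 → W
n=35: only reaches 33(W), 32(W), 28(W), 27(W), all W → L
n=36: only reaches 34(W), 33(W), 29(W), 28(W), all W → L
The losing starting values of n are exactly the entries labelled L in this table (16 of them).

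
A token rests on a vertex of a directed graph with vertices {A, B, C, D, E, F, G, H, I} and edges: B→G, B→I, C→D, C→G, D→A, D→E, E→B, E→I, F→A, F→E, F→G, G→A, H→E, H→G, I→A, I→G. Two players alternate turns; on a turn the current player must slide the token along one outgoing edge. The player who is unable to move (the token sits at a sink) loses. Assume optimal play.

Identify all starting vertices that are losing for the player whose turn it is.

A, B, C, H

Label each position W (a win for the player to move) or L (a loss). A position with no legal move is L; any other position is W exactly when some move reaches an L, and L when every move reaches a W.
Every edge goes from a vertex to one that appears earlier in the order A, G, I, B, E, D, F, H, C, so processing vertices in that order labels each vertex after all of its successors.
A: no outgoing edge → L
G: can move to A, which is L ⇒ W
I: can move to A, which is L ⇒ W
B: moves to I(W), G(W); every one is W ⇒ L
E: can move to B, which is L ⇒ W
D: can move to A, which is L ⇒ W
F: can move to A, which is L ⇒ W
H: moves to E(W), G(W); every one is W ⇒ L
C: moves to D(W), G(W); every one is W ⇒ L
Reading off the rows marked L gives the requested list; there are 4 such vertices.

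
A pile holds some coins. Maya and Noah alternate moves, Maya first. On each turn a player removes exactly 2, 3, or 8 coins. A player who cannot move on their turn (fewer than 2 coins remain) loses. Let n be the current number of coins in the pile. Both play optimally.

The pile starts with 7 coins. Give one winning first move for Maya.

Positions with no move are L. A position that does have a move is losing for the player to move precisely when every available move leads to a winning position for the opponent. Fill in the labels:
n=0: no move → L
n=1: no move → L
n=2: W (go to 0, an L position)
n=3: W (go to 1, an L position)
n=4: W (go to 1, an L position)
n=5: L (options 3(W), 2(W) are all W)
n=6: L (options 4(W), 3(W) are all W)
n=7: W (go to 5, an L position)
From 7, the L positions reachable in one move are: 5.

Remove 2, leaving 5.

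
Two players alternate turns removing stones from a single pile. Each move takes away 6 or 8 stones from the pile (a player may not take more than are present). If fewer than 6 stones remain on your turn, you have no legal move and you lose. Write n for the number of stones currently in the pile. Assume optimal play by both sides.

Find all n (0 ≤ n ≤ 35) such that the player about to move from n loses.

0, 1, 2, 3, 4, 5, 14, 15, 16, 17, 18, 19, 28, 29, 30, 31, 32, 33

Build the W/L table. Terminal = L. A non-terminal position is W if it has a move to some L; otherwise it is L.
n=0: no move → L
n=1: no move → L
n=2: no move → L
n=3: no move → L
n=4: no move → L
n=5: no move → L
n=6: can move to 0, which is L ⇒ W
n=7: can move to 1, which is L ⇒ W
n=8: can move to 2, which is L ⇒ W
n=9: can move to 3, which is L ⇒ W
n=10: can move to 4, which is L ⇒ W
n=11: can move to 5, which is L ⇒ W
n=12: can move to 4, which is L ⇒ W
n=13: can move to 5, which is L ⇒ W
n=14: moves to 8(W), 6(W); every one is W ⇒ L
n=15: moves to 9(W), 7(W); every one is W ⇒ L
n=16: moves to 10(W), 8(W); every one is W ⇒ L
n=17: moves to 11(W), 9(W); every one is W ⇒ L
n=18: moves to 12(W), 10(W); every one is W ⇒ L
n=19: moves to 13(W), 11(W); every one is W ⇒ L
n=20: can move to 14, which is L ⇒ W
n=21: can move to 15, which is L ⇒ W
n=22: can move to 16, which is L ⇒ W
n=23: can move to 17, which is L ⇒ W
n=24: can move to 18, which is L ⇒ W
n=25: can move to 19, which is L ⇒ W
n=26: can move to 18, which is L ⇒ W
n=27: can move to 19, which is L ⇒ W
n=28: moves to 22(W), 20(W); every one is W ⇒ L
n=29: moves to 23(W), 21(W); every one is W ⇒ L
n=30: moves to 24(W), 22(W); every one is W ⇒ L
n=31: moves to 25(W), 23(W); every one is W ⇒ L
n=32: moves to 26(W), 24(W); every one is W ⇒ L
n=33: moves to 27(W), 25(W); every one is W ⇒ L
n=34: can move to 28, which is L ⇒ W
n=35: can move to 29, which is L ⇒ W
Reading off the rows marked L gives the requested list; there are 18 such values of n.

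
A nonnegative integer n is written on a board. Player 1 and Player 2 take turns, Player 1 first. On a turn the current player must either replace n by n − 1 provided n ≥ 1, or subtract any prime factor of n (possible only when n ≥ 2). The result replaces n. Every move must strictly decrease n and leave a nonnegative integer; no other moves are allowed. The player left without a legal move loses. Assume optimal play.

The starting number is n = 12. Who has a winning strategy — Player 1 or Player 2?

Player 2 wins.

Label each position W (a win for the player to move) or L (a loss). A position with no legal move is L; any other position is W exactly when some move reaches an L, and L when every move reaches a W.
n=0: no move → L
n=1: →0(L), so W
n=2: →0(L), so W
n=3: →0(L), so W
n=4: →2(W), 3(W) — all W, so L
n=5: →0(L), so W
n=6: →4(L), so W
n=7: →0(L), so W
n=8: →6(W), 7(W) — all W, so L
n=9: →8(L), so W
n=10: →8(L), so W
n=11: →0(L), so W
n=12: →9(W), 10(W), 11(W) — all W, so L
Every move from 12 reaches a W position, so the mover loses.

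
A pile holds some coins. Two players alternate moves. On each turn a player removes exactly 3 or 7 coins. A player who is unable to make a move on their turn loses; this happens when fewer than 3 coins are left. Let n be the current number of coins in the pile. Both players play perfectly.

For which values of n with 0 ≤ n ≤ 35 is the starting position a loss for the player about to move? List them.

Label each position W (a win for the player to move) or L (a loss). A position with no legal move is L; any other position is W exactly when some move reaches an L, and L when every move reaches a W.
n=0: no move → L
n=1: no move → L
n=2: no move → L
n=3: can move to 0, which is L ⇒ W
n=4: can move to 1, which is L ⇒ W
n=5: can move to 2, which is L ⇒ W
n=6: the only move is to 3(W), a W ⇒ L
n=7: can move to 0, which is L ⇒ W
n=8: can move to 1, which is L ⇒ W
n=9: can move to 6, which is L ⇒ W
n=10: moves to 7(W), 3(W); every one is W ⇒ L
n=11: moves to 8(W), 4(W); every one is W ⇒ L
n=12: moves to 9(W), 5(W); every one is W ⇒ L
n=13: can move to 10, which is L ⇒ W
n=14: can move to 11, which is L ⇒ W
n=15: can move to 12, which is L ⇒ W
n=16: moves to 13(W), 9(W); every one is W ⇒ L
n=17: can move to 10, which is L ⇒ W
n=18: can move to 11, which is L ⇒ W
n=19: can move to 16, which is L ⇒ W
n=20: moves to 17(W), 13(W); every one is W ⇒ L
n=21: moves to 18(W), 14(W); every one is W ⇒ L
n=22: moves to 19(W), 15(W); every one is W ⇒ L
n=23: can move to 20, which is L ⇒ W
n=24: can move to 21, which is L ⇒ W
n=25: can move to 22, which is L ⇒ W
n=26: moves to 23(W), 19(W); every one is W ⇒ L
n=27: can move to 20, which is L ⇒ W
n=28: can move to 21, which is L ⇒ W
n=29: can move to 26, which is L ⇒ W
n=30: moves to 27(W), 23(W); every one is W ⇒ L
n=31: moves to 28(W), 24(W); every one is W ⇒ L
n=32: moves to 29(W), 25(W); every one is W ⇒ L
n=33: can move to 30, which is L ⇒ W
n=34: can move to 31, which is L ⇒ W
n=35: can move to 32, which is L ⇒ W
The losing starting values of n are exactly the entries labelled L in this table (15 of them).

0, 1, 2, 6, 10, 11, 12, 16, 20, 21, 22, 26, 30, 31, 32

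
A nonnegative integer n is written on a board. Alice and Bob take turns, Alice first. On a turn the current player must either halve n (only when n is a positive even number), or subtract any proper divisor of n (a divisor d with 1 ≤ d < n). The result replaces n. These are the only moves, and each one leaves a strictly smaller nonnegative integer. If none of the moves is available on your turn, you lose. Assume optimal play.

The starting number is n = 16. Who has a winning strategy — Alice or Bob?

Positions with no move are L. A position that does have a move is losing for the player to move precisely when every available move leads to a winning position for the opponent. Fill in the labels:
n=0: no move → L
n=1: no move → L
n=2: W (go to 1, an L position)
n=3: L (sole option 2(W) is W)
n=4: W (go to 3, an L position)
n=5: L (sole option 4(W) is W)
n=6: W (go to 3, an L position)
n=7: L (sole option 6(W) is W)
n=8: W (go to 7, an L position)
n=9: L (options 6(W), 8(W) are all W)
n=10: W (go to 5, an L position)
n=11: L (sole option 10(W) is W)
n=12: W (go to 9, an L position)
n=13: L (sole option 12(W) is W)
n=14: W (go to 7, an L position)
n=15: L (options 10(W), 12(W), 14(W) are all W)
n=16: W (go to 15, an L position)
The starting position 16 is W: Alice should move to 15, handing over an L position.

Alice wins.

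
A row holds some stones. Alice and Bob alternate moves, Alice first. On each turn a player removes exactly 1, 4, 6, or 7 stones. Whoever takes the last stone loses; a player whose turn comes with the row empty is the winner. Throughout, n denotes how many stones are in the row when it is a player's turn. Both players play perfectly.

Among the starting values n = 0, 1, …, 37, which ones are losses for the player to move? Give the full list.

1, 3, 6, 11, 14, 16, 19, 24, 27, 29, 32, 37

Work bottom-up. With no move the player to move wins. Otherwise the position is W if at least one move leads to an L position for the opponent, and L if every move leads to a W.
n=0: no move; the opponent has just taken the last stone and therefore loses → W
n=1: the only move is to 0(W), a W ⇒ L
n=2: can move to 1, which is L ⇒ W
n=3: the only move is to 2(W), a W ⇒ L
n=4: can move to 3, which is L ⇒ W
n=5: can move to 1, which is L ⇒ W
n=6: moves to 5(W), 2(W), 0(W); every one is W ⇒ L
n=7: can move to 6, which is L ⇒ W
n=8: can move to 1, which is L ⇒ W
n=9: can move to 3, which is L ⇒ W
n=10: can move to 6, which is L ⇒ W
n=11: moves to 10(W), 7(W), 5(W), 4(W); every one is W ⇒ L
n=12: can move to 11, which is L ⇒ W
n=13: can move to 6, which is L ⇒ W
n=14: moves to 13(W), 10(W), 8(W), 7(W); every one is W ⇒ L
n=15: can move to 14, which is L ⇒ W
n=16: moves to 15(W), 12(W), 10(W), 9(W); every one is W ⇒ L
n=17: can move to 16, which is L ⇒ W
n=18: can move to 14, which is L ⇒ W
n=19: moves to 18(W), 15(W), 13(W), 12(W); every one is W ⇒ L
n=20: can move to 19, which is L ⇒ W
n=21: can move to 14, which is L ⇒ W
n=22: can move to 16, which is L ⇒ W
n=23: can move to 19, which is L ⇒ W
n=24: moves to 23(W), 20(W), 18(W), 17(W); every one is W ⇒ L
n=25: can move to 24, which is L ⇒ W
n=26: can move to 19, which is L ⇒ W
n=27: moves to 26(W), 23(W), 21(W), 20(W); every one is W ⇒ L
n=28: can move to 27, which is L ⇒ W
n=29: moves to 28(W), 25(W), 23(W), 22(W); every one is W ⇒ L
n=30: can move to 29, which is L ⇒ W
n=31: can move to 27, which is L ⇒ W
n=32: moves to 31(W), 28(W), 26(W), 25(W); every one is W ⇒ L
n=33: can move to 32, which is L ⇒ W
n=34: can move to 27, which is L ⇒ W
n=35: can move to 29, which is L ⇒ W
n=36: can move to 32, which is L ⇒ W
n=37: moves to 36(W), 33(W), 31(W), 30(W); every one is W ⇒ L
Reading off the rows marked L gives the requested list; there are 12 such values of n.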